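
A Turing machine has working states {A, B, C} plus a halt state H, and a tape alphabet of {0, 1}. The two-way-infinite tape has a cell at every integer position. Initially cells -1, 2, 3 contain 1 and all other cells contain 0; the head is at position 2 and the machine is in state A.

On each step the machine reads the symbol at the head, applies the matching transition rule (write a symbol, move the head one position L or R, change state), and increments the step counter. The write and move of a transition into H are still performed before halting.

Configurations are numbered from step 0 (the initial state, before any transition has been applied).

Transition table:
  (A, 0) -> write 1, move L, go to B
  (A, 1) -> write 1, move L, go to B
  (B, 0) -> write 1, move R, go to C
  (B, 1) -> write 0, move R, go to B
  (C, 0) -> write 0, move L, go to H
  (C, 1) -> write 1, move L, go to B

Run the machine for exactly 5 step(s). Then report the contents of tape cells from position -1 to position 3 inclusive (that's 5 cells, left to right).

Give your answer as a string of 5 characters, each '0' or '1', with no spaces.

Answer: 10001

Derivation:
Step 1: in state A at pos 2, read 1 -> (A,1)->write 1,move L,goto B. Now: state=B, head=1, tape[-2..4]=0100110 (head:    ^)
Step 2: in state B at pos 1, read 0 -> (B,0)->write 1,move R,goto C. Now: state=C, head=2, tape[-2..4]=0101110 (head:     ^)
Step 3: in state C at pos 2, read 1 -> (C,1)->write 1,move L,goto B. Now: state=B, head=1, tape[-2..4]=0101110 (head:    ^)
Step 4: in state B at pos 1, read 1 -> (B,1)->write 0,move R,goto B. Now: state=B, head=2, tape[-2..4]=0100110 (head:     ^)
Step 5: in state B at pos 2, read 1 -> (B,1)->write 0,move R,goto B. Now: state=B, head=3, tape[-2..4]=0100010 (head:      ^)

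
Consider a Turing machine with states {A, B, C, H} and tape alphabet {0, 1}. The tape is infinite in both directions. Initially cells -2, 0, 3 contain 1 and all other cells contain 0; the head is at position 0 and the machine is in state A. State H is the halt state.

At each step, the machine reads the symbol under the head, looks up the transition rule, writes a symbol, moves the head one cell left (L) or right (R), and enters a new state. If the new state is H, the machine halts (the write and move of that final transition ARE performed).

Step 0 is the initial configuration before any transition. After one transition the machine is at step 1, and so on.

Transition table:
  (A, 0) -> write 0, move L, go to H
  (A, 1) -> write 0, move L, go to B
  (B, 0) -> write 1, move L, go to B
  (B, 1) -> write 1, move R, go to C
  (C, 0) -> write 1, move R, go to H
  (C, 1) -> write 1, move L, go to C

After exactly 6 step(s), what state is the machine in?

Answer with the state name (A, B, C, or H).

Answer: H

Derivation:
Step 1: in state A at pos 0, read 1 -> (A,1)->write 0,move L,goto B. Now: state=B, head=-1, tape[-3..4]=01000010 (head:   ^)
Step 2: in state B at pos -1, read 0 -> (B,0)->write 1,move L,goto B. Now: state=B, head=-2, tape[-3..4]=01100010 (head:  ^)
Step 3: in state B at pos -2, read 1 -> (B,1)->write 1,move R,goto C. Now: state=C, head=-1, tape[-3..4]=01100010 (head:   ^)
Step 4: in state C at pos -1, read 1 -> (C,1)->write 1,move L,goto C. Now: state=C, head=-2, tape[-3..4]=01100010 (head:  ^)
Step 5: in state C at pos -2, read 1 -> (C,1)->write 1,move L,goto C. Now: state=C, head=-3, tape[-4..4]=001100010 (head:  ^)
Step 6: in state C at pos -3, read 0 -> (C,0)->write 1,move R,goto H. Now: state=H, head=-2, tape[-4..4]=011100010 (head:   ^)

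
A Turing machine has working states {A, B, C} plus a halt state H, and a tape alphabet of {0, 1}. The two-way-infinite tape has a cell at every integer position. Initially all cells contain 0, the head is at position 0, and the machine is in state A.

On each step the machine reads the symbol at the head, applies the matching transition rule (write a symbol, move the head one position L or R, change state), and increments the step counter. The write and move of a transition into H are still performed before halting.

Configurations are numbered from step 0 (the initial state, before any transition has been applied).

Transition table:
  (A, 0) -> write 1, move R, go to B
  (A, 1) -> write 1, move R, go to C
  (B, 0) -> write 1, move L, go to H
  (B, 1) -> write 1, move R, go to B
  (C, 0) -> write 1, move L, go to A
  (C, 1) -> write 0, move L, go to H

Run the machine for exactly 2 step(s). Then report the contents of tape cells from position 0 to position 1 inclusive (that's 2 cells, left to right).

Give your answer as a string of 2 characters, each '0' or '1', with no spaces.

Answer: 11

Derivation:
Step 1: in state A at pos 0, read 0 -> (A,0)->write 1,move R,goto B. Now: state=B, head=1, tape[-1..2]=0100 (head:   ^)
Step 2: in state B at pos 1, read 0 -> (B,0)->write 1,move L,goto H. Now: state=H, head=0, tape[-1..2]=0110 (head:  ^)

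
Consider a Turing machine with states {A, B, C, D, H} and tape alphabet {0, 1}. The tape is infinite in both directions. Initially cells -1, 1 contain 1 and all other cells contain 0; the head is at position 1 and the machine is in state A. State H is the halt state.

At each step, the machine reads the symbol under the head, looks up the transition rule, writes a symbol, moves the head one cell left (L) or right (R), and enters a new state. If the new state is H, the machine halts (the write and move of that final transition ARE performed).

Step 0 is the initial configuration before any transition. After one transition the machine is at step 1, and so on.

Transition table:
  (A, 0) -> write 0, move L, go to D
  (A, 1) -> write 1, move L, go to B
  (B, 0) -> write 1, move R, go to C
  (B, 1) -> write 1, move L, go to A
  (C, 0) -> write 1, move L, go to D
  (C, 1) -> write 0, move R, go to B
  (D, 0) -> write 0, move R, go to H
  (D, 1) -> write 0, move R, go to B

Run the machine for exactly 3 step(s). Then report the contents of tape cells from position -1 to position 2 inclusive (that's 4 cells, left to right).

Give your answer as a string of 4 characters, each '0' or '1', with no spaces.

Step 1: in state A at pos 1, read 1 -> (A,1)->write 1,move L,goto B. Now: state=B, head=0, tape[-2..2]=01010 (head:   ^)
Step 2: in state B at pos 0, read 0 -> (B,0)->write 1,move R,goto C. Now: state=C, head=1, tape[-2..2]=01110 (head:    ^)
Step 3: in state C at pos 1, read 1 -> (C,1)->write 0,move R,goto B. Now: state=B, head=2, tape[-2..3]=011000 (head:     ^)

Answer: 1100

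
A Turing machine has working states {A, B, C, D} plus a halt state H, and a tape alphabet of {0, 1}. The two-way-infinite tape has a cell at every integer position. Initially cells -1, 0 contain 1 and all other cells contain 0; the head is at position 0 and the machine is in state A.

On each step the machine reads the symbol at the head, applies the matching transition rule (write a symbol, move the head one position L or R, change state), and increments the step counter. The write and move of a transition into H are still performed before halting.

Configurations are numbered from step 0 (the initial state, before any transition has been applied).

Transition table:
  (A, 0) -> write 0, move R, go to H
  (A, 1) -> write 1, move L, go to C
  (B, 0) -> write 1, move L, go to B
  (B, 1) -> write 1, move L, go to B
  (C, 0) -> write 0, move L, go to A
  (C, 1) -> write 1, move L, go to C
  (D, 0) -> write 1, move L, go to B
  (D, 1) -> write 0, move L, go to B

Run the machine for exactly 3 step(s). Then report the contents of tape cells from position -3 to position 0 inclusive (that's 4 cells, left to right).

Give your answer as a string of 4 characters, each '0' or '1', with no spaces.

Step 1: in state A at pos 0, read 1 -> (A,1)->write 1,move L,goto C. Now: state=C, head=-1, tape[-2..1]=0110 (head:  ^)
Step 2: in state C at pos -1, read 1 -> (C,1)->write 1,move L,goto C. Now: state=C, head=-2, tape[-3..1]=00110 (head:  ^)
Step 3: in state C at pos -2, read 0 -> (C,0)->write 0,move L,goto A. Now: state=A, head=-3, tape[-4..1]=000110 (head:  ^)

Answer: 0011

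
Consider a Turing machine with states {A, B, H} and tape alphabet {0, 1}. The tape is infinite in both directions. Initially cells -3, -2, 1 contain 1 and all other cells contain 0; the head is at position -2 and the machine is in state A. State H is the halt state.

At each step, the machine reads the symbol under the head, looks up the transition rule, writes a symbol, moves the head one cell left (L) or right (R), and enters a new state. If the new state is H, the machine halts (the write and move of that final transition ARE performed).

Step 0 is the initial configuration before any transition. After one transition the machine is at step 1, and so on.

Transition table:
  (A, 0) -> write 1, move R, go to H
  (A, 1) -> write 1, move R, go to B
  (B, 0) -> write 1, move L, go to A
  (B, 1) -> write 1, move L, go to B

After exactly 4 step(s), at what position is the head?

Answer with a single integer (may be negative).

Step 1: in state A at pos -2, read 1 -> (A,1)->write 1,move R,goto B. Now: state=B, head=-1, tape[-4..2]=0110010 (head:    ^)
Step 2: in state B at pos -1, read 0 -> (B,0)->write 1,move L,goto A. Now: state=A, head=-2, tape[-4..2]=0111010 (head:   ^)
Step 3: in state A at pos -2, read 1 -> (A,1)->write 1,move R,goto B. Now: state=B, head=-1, tape[-4..2]=0111010 (head:    ^)
Step 4: in state B at pos -1, read 1 -> (B,1)->write 1,move L,goto B. Now: state=B, head=-2, tape[-4..2]=0111010 (head:   ^)

Answer: -2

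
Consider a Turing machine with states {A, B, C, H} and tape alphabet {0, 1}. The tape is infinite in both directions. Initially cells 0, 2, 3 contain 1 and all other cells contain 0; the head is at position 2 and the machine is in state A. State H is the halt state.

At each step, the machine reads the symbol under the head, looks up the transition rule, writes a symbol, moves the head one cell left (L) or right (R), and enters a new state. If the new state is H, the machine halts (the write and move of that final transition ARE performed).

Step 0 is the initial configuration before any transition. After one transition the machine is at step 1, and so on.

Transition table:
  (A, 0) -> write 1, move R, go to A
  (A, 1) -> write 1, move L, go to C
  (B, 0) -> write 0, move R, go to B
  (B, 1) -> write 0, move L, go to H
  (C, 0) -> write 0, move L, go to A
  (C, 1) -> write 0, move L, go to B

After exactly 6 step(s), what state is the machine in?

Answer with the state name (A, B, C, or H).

Answer: A

Derivation:
Step 1: in state A at pos 2, read 1 -> (A,1)->write 1,move L,goto C. Now: state=C, head=1, tape[-1..4]=010110 (head:   ^)
Step 2: in state C at pos 1, read 0 -> (C,0)->write 0,move L,goto A. Now: state=A, head=0, tape[-1..4]=010110 (head:  ^)
Step 3: in state A at pos 0, read 1 -> (A,1)->write 1,move L,goto C. Now: state=C, head=-1, tape[-2..4]=0010110 (head:  ^)
Step 4: in state C at pos -1, read 0 -> (C,0)->write 0,move L,goto A. Now: state=A, head=-2, tape[-3..4]=00010110 (head:  ^)
Step 5: in state A at pos -2, read 0 -> (A,0)->write 1,move R,goto A. Now: state=A, head=-1, tape[-3..4]=01010110 (head:   ^)
Step 6: in state A at pos -1, read 0 -> (A,0)->write 1,move R,goto A. Now: state=A, head=0, tape[-3..4]=01110110 (head:    ^)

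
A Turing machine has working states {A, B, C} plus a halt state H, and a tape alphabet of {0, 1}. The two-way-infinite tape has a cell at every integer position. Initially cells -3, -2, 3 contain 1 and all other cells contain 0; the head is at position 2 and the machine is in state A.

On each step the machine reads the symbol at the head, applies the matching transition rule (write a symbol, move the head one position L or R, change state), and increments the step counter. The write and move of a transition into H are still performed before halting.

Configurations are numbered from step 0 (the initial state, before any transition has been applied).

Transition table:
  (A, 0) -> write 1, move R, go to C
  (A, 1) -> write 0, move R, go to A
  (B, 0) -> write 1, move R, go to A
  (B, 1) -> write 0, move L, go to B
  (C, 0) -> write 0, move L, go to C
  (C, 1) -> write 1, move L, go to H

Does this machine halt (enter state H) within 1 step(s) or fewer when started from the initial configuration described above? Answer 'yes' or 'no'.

Step 1: in state A at pos 2, read 0 -> (A,0)->write 1,move R,goto C. Now: state=C, head=3, tape[-4..4]=011000110 (head:        ^)
After 1 step(s): state = C (not H) -> not halted within 1 -> no

Answer: no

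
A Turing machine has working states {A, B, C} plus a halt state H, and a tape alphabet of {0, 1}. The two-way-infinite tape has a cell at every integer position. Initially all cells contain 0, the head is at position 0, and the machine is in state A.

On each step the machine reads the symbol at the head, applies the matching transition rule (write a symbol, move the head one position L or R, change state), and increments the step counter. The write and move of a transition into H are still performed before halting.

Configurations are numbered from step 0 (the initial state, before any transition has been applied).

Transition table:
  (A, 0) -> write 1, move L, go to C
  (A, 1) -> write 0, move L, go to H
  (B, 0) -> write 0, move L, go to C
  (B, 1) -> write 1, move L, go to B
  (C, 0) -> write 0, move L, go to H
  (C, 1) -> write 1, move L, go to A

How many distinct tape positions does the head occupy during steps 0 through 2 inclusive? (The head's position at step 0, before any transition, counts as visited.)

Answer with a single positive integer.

Step 1: in state A at pos 0, read 0 -> (A,0)->write 1,move L,goto C. Now: state=C, head=-1, tape[-2..1]=0010 (head:  ^)
Step 2: in state C at pos -1, read 0 -> (C,0)->write 0,move L,goto H. Now: state=H, head=-2, tape[-3..1]=00010 (head:  ^)
Head positions at steps 0..2: starting at 0, distinct positions visited = {-2, -1, 0} -> 3 position(s)

Answer: 3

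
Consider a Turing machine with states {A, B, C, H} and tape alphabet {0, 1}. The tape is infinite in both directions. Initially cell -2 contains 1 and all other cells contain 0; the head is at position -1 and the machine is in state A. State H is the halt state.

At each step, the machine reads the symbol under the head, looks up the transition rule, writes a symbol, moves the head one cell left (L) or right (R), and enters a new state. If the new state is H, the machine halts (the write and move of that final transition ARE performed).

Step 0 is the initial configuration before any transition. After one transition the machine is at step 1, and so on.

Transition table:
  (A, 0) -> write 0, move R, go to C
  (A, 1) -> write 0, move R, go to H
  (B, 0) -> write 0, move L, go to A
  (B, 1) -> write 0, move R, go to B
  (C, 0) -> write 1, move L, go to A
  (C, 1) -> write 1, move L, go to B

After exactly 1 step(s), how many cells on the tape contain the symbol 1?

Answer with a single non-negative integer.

Step 1: in state A at pos -1, read 0 -> (A,0)->write 0,move R,goto C. Now: state=C, head=0, tape[-3..1]=01000 (head:    ^)
Cells containing 1 after step 1: {-2} -> 1 cell(s)

Answer: 1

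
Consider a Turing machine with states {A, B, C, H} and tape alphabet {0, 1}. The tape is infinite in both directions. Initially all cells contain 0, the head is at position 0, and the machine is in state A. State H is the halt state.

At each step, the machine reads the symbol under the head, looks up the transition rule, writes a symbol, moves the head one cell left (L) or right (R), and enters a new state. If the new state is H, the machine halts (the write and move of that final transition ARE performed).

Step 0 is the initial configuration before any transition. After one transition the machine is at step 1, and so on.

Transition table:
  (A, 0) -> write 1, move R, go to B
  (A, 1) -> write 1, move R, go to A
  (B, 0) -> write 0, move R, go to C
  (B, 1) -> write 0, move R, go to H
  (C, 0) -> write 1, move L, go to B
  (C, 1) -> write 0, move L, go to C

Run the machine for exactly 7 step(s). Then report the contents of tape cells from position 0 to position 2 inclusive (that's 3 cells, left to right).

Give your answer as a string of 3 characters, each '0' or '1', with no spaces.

Step 1: in state A at pos 0, read 0 -> (A,0)->write 1,move R,goto B. Now: state=B, head=1, tape[-1..2]=0100 (head:   ^)
Step 2: in state B at pos 1, read 0 -> (B,0)->write 0,move R,goto C. Now: state=C, head=2, tape[-1..3]=01000 (head:    ^)
Step 3: in state C at pos 2, read 0 -> (C,0)->write 1,move L,goto B. Now: state=B, head=1, tape[-1..3]=01010 (head:   ^)
Step 4: in state B at pos 1, read 0 -> (B,0)->write 0,move R,goto C. Now: state=C, head=2, tape[-1..3]=01010 (head:    ^)
Step 5: in state C at pos 2, read 1 -> (C,1)->write 0,move L,goto C. Now: state=C, head=1, tape[-1..3]=01000 (head:   ^)
Step 6: in state C at pos 1, read 0 -> (C,0)->write 1,move L,goto B. Now: state=B, head=0, tape[-1..3]=01100 (head:  ^)
Step 7: in state B at pos 0, read 1 -> (B,1)->write 0,move R,goto H. Now: state=H, head=1, tape[-1..3]=00100 (head:   ^)

Answer: 010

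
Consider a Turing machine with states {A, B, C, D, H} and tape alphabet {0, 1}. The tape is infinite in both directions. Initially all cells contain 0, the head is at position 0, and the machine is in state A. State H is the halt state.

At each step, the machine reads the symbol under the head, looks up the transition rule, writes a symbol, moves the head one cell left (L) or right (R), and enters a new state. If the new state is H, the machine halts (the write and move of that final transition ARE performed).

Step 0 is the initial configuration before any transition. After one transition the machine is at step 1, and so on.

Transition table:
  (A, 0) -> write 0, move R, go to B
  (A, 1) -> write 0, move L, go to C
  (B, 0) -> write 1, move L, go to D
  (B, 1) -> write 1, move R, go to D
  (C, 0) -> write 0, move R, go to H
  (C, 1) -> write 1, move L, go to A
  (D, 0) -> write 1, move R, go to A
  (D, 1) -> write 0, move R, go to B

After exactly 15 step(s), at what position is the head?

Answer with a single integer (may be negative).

Step 1: in state A at pos 0, read 0 -> (A,0)->write 0,move R,goto B. Now: state=B, head=1, tape[-1..2]=0000 (head:   ^)
Step 2: in state B at pos 1, read 0 -> (B,0)->write 1,move L,goto D. Now: state=D, head=0, tape[-1..2]=0010 (head:  ^)
Step 3: in state D at pos 0, read 0 -> (D,0)->write 1,move R,goto A. Now: state=A, head=1, tape[-1..2]=0110 (head:   ^)
Step 4: in state A at pos 1, read 1 -> (A,1)->write 0,move L,goto C. Now: state=C, head=0, tape[-1..2]=0100 (head:  ^)
Step 5: in state C at pos 0, read 1 -> (C,1)->write 1,move L,goto A. Now: state=A, head=-1, tape[-2..2]=00100 (head:  ^)
Step 6: in state A at pos -1, read 0 -> (A,0)->write 0,move R,goto B. Now: state=B, head=0, tape[-2..2]=00100 (head:   ^)
Step 7: in state B at pos 0, read 1 -> (B,1)->write 1,move R,goto D. Now: state=D, head=1, tape[-2..2]=00100 (head:    ^)
Step 8: in state D at pos 1, read 0 -> (D,0)->write 1,move R,goto A. Now: state=A, head=2, tape[-2..3]=001100 (head:     ^)
Step 9: in state A at pos 2, read 0 -> (A,0)->write 0,move R,goto B. Now: state=B, head=3, tape[-2..4]=0011000 (head:      ^)
Step 10: in state B at pos 3, read 0 -> (B,0)->write 1,move L,goto D. Now: state=D, head=2, tape[-2..4]=0011010 (head:     ^)
Step 11: in state D at pos 2, read 0 -> (D,0)->write 1,move R,goto A. Now: state=A, head=3, tape[-2..4]=0011110 (head:      ^)
Step 12: in state A at pos 3, read 1 -> (A,1)->write 0,move L,goto C. Now: state=C, head=2, tape[-2..4]=0011100 (head:     ^)
Step 13: in state C at pos 2, read 1 -> (C,1)->write 1,move L,goto A. Now: state=A, head=1, tape[-2..4]=0011100 (head:    ^)
Step 14: in state A at pos 1, read 1 -> (A,1)->write 0,move L,goto C. Now: state=C, head=0, tape[-2..4]=0010100 (head:   ^)
Step 15: in state C at pos 0, read 1 -> (C,1)->write 1,move L,goto A. Now: state=A, head=-1, tape[-2..4]=0010100 (head:  ^)

Answer: -1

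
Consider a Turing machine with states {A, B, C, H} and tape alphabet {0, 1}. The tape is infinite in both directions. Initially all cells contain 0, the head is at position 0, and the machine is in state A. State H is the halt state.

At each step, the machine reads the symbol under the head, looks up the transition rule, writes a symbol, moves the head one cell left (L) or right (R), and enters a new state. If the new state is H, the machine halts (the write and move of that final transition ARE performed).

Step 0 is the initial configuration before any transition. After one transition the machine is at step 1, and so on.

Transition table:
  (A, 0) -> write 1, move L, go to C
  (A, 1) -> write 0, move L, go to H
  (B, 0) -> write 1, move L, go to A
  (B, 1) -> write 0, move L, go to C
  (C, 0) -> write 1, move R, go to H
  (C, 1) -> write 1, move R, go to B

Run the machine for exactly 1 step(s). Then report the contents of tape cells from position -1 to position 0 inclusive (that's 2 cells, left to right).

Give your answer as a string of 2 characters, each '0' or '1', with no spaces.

Answer: 01

Derivation:
Step 1: in state A at pos 0, read 0 -> (A,0)->write 1,move L,goto C. Now: state=C, head=-1, tape[-2..1]=0010 (head:  ^)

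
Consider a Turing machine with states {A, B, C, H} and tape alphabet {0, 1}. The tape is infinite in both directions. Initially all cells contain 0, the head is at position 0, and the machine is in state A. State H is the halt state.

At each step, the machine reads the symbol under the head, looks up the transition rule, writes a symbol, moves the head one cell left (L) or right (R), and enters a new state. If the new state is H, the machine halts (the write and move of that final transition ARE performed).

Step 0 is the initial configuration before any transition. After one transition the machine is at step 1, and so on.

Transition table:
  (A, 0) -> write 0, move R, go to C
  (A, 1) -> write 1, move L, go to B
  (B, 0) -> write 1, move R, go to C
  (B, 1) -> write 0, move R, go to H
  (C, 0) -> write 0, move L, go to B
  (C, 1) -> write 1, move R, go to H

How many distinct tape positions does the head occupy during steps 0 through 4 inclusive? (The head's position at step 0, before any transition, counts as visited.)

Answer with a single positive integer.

Answer: 2

Derivation:
Step 1: in state A at pos 0, read 0 -> (A,0)->write 0,move R,goto C. Now: state=C, head=1, tape[-1..2]=0000 (head:   ^)
Step 2: in state C at pos 1, read 0 -> (C,0)->write 0,move L,goto B. Now: state=B, head=0, tape[-1..2]=0000 (head:  ^)
Step 3: in state B at pos 0, read 0 -> (B,0)->write 1,move R,goto C. Now: state=C, head=1, tape[-1..2]=0100 (head:   ^)
Step 4: in state C at pos 1, read 0 -> (C,0)->write 0,move L,goto B. Now: state=B, head=0, tape[-1..2]=0100 (head:  ^)
Head positions at steps 0..4: starting at 0, distinct positions visited = {0, 1} -> 2 position(s)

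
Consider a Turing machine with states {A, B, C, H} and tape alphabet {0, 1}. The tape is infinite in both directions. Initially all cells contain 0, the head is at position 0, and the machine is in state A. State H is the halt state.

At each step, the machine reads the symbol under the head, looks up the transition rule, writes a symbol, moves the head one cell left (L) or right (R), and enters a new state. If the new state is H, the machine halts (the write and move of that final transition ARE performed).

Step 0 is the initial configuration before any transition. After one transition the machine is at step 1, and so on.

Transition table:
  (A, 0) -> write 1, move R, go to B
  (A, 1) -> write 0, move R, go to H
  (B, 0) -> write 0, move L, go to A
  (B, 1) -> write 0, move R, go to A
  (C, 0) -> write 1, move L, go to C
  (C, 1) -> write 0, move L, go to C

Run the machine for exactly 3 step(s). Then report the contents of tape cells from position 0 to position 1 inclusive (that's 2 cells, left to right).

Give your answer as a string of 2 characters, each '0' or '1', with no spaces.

Answer: 00

Derivation:
Step 1: in state A at pos 0, read 0 -> (A,0)->write 1,move R,goto B. Now: state=B, head=1, tape[-1..2]=0100 (head:   ^)
Step 2: in state B at pos 1, read 0 -> (B,0)->write 0,move L,goto A. Now: state=A, head=0, tape[-1..2]=0100 (head:  ^)
Step 3: in state A at pos 0, read 1 -> (A,1)->write 0,move R,goto H. Now: state=H, head=1, tape[-1..2]=0000 (head:   ^)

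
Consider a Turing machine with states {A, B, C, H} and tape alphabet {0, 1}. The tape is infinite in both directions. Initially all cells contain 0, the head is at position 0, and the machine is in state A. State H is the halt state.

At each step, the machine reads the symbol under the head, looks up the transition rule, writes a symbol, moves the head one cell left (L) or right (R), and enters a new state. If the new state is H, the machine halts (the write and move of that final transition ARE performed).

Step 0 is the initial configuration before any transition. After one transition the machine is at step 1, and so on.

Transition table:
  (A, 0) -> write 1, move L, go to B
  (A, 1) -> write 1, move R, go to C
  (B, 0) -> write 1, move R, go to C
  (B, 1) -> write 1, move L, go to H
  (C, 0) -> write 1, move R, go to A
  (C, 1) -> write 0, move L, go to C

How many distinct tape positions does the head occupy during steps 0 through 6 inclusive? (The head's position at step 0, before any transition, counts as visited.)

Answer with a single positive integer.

Step 1: in state A at pos 0, read 0 -> (A,0)->write 1,move L,goto B. Now: state=B, head=-1, tape[-2..1]=0010 (head:  ^)
Step 2: in state B at pos -1, read 0 -> (B,0)->write 1,move R,goto C. Now: state=C, head=0, tape[-2..1]=0110 (head:   ^)
Step 3: in state C at pos 0, read 1 -> (C,1)->write 0,move L,goto C. Now: state=C, head=-1, tape[-2..1]=0100 (head:  ^)
Step 4: in state C at pos -1, read 1 -> (C,1)->write 0,move L,goto C. Now: state=C, head=-2, tape[-3..1]=00000 (head:  ^)
Step 5: in state C at pos -2, read 0 -> (C,0)->write 1,move R,goto A. Now: state=A, head=-1, tape[-3..1]=01000 (head:   ^)
Step 6: in state A at pos -1, read 0 -> (A,0)->write 1,move L,goto B. Now: state=B, head=-2, tape[-3..1]=01100 (head:  ^)
Head positions at steps 0..6: starting at 0, distinct positions visited = {-2, -1, 0} -> 3 position(s)

Answer: 3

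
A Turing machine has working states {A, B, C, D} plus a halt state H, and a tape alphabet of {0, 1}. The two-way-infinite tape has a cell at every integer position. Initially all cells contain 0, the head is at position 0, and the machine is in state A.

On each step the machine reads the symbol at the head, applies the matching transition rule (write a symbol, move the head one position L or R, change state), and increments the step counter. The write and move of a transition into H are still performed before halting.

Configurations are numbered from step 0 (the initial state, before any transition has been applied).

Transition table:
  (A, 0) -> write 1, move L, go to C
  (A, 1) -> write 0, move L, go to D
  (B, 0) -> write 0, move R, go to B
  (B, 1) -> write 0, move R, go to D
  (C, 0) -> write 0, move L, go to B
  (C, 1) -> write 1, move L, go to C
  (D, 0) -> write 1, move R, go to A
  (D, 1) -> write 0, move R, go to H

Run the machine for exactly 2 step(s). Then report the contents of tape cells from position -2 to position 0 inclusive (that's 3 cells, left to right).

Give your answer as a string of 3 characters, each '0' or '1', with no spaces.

Step 1: in state A at pos 0, read 0 -> (A,0)->write 1,move L,goto C. Now: state=C, head=-1, tape[-2..1]=0010 (head:  ^)
Step 2: in state C at pos -1, read 0 -> (C,0)->write 0,move L,goto B. Now: state=B, head=-2, tape[-3..1]=00010 (head:  ^)

Answer: 001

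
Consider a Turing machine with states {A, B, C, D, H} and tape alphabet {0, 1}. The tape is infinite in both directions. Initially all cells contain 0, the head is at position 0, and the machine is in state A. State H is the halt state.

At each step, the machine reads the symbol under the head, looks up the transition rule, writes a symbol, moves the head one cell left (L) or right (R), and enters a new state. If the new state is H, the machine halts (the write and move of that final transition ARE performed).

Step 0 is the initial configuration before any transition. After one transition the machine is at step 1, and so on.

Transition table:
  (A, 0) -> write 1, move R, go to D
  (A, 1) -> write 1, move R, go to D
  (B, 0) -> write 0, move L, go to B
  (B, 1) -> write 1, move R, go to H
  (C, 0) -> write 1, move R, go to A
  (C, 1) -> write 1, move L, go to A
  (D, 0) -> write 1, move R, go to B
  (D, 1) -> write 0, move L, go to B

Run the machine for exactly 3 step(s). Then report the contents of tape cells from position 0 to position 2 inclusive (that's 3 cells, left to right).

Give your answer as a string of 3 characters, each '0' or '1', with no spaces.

Step 1: in state A at pos 0, read 0 -> (A,0)->write 1,move R,goto D. Now: state=D, head=1, tape[-1..2]=0100 (head:   ^)
Step 2: in state D at pos 1, read 0 -> (D,0)->write 1,move R,goto B. Now: state=B, head=2, tape[-1..3]=01100 (head:    ^)
Step 3: in state B at pos 2, read 0 -> (B,0)->write 0,move L,goto B. Now: state=B, head=1, tape[-1..3]=01100 (head:   ^)

Answer: 110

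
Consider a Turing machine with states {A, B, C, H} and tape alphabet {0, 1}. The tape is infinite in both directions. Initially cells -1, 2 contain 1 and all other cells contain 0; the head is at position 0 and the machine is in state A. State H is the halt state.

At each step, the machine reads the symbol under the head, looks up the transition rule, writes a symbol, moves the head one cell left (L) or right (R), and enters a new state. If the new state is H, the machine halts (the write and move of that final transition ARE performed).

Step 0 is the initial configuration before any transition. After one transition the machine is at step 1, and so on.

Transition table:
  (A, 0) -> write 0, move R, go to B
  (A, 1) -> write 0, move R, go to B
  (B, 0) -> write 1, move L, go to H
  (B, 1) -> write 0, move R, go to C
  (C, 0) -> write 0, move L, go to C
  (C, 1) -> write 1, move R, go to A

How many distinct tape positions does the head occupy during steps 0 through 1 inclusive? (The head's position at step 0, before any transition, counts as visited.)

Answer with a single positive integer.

Answer: 2

Derivation:
Step 1: in state A at pos 0, read 0 -> (A,0)->write 0,move R,goto B. Now: state=B, head=1, tape[-2..3]=010010 (head:    ^)
Head positions at steps 0..1: starting at 0, distinct positions visited = {0, 1} -> 2 position(s)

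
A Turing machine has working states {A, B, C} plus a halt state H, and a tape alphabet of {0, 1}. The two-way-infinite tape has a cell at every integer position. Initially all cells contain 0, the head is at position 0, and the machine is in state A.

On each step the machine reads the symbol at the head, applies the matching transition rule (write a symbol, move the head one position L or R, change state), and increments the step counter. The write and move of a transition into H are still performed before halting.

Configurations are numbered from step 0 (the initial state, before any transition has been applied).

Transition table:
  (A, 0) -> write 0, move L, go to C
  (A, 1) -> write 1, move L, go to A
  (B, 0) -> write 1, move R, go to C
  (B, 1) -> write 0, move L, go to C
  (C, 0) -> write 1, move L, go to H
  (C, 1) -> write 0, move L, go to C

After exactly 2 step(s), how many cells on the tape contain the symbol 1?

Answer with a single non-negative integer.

Step 1: in state A at pos 0, read 0 -> (A,0)->write 0,move L,goto C. Now: state=C, head=-1, tape[-2..1]=0000 (head:  ^)
Step 2: in state C at pos -1, read 0 -> (C,0)->write 1,move L,goto H. Now: state=H, head=-2, tape[-3..1]=00100 (head:  ^)
Cells containing 1 after step 2: {-1} -> 1 cell(s)

Answer: 1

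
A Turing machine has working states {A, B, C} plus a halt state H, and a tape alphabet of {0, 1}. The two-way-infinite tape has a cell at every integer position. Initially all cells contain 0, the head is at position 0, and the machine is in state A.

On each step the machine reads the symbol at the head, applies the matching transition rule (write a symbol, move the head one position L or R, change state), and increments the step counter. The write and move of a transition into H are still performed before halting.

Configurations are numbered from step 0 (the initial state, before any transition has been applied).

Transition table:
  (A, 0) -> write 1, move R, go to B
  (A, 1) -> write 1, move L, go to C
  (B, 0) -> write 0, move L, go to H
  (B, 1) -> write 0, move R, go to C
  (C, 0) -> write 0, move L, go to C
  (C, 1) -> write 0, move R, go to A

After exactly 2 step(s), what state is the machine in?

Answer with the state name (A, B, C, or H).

Answer: H

Derivation:
Step 1: in state A at pos 0, read 0 -> (A,0)->write 1,move R,goto B. Now: state=B, head=1, tape[-1..2]=0100 (head:   ^)
Step 2: in state B at pos 1, read 0 -> (B,0)->write 0,move L,goto H. Now: state=H, head=0, tape[-1..2]=0100 (head:  ^)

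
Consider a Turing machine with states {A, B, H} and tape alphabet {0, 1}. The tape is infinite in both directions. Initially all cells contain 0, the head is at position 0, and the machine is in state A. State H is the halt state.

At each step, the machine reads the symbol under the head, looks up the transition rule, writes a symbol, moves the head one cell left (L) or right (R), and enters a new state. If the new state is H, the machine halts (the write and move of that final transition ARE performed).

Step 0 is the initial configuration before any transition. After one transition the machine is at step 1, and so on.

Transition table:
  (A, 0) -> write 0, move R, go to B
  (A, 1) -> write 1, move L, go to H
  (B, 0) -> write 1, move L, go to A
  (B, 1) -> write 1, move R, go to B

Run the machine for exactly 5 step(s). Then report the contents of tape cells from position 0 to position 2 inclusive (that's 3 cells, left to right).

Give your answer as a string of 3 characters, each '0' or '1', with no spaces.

Answer: 011

Derivation:
Step 1: in state A at pos 0, read 0 -> (A,0)->write 0,move R,goto B. Now: state=B, head=1, tape[-1..2]=0000 (head:   ^)
Step 2: in state B at pos 1, read 0 -> (B,0)->write 1,move L,goto A. Now: state=A, head=0, tape[-1..2]=0010 (head:  ^)
Step 3: in state A at pos 0, read 0 -> (A,0)->write 0,move R,goto B. Now: state=B, head=1, tape[-1..2]=0010 (head:   ^)
Step 4: in state B at pos 1, read 1 -> (B,1)->write 1,move R,goto B. Now: state=B, head=2, tape[-1..3]=00100 (head:    ^)
Step 5: in state B at pos 2, read 0 -> (B,0)->write 1,move L,goto A. Now: state=A, head=1, tape[-1..3]=00110 (head:   ^)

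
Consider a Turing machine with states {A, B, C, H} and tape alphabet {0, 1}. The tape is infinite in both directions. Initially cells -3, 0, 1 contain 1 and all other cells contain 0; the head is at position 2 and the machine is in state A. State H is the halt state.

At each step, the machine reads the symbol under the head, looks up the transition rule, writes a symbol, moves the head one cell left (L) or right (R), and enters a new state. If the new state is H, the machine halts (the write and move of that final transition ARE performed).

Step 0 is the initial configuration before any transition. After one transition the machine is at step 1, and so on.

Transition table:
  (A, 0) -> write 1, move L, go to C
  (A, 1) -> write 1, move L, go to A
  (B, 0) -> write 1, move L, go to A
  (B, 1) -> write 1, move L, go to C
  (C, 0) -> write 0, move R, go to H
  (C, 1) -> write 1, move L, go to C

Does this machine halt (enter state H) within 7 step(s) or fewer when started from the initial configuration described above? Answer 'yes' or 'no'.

Step 1: in state A at pos 2, read 0 -> (A,0)->write 1,move L,goto C. Now: state=C, head=1, tape[-4..3]=01001110 (head:      ^)
Step 2: in state C at pos 1, read 1 -> (C,1)->write 1,move L,goto C. Now: state=C, head=0, tape[-4..3]=01001110 (head:     ^)
Step 3: in state C at pos 0, read 1 -> (C,1)->write 1,move L,goto C. Now: state=C, head=-1, tape[-4..3]=01001110 (head:    ^)
Step 4: in state C at pos -1, read 0 -> (C,0)->write 0,move R,goto H. Now: state=H, head=0, tape[-4..3]=01001110 (head:     ^)
State H reached at step 4; 4 <= 7 -> yes

Answer: yes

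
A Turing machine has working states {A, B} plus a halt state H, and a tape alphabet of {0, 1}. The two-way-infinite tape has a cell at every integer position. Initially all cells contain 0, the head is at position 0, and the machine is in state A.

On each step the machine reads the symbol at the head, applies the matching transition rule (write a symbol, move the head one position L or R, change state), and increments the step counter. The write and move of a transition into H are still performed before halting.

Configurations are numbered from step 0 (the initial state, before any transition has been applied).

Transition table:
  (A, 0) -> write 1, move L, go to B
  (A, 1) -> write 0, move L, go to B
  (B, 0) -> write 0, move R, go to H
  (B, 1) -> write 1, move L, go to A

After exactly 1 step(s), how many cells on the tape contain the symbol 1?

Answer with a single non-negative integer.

Step 1: in state A at pos 0, read 0 -> (A,0)->write 1,move L,goto B. Now: state=B, head=-1, tape[-2..1]=0010 (head:  ^)
Cells containing 1 after step 1: {0} -> 1 cell(s)

Answer: 1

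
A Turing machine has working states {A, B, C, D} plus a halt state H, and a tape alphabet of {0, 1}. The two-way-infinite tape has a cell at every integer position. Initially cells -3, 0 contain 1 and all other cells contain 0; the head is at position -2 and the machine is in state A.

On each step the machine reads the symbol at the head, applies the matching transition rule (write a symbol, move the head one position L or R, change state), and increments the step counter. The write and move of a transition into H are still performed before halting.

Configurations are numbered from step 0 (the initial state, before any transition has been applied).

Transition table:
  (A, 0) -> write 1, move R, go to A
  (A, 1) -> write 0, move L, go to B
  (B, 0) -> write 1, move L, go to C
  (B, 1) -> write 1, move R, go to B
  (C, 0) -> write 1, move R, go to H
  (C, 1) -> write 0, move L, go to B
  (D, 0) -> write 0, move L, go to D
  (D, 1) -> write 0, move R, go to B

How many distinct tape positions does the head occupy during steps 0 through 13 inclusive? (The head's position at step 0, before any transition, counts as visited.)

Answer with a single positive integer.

Step 1: in state A at pos -2, read 0 -> (A,0)->write 1,move R,goto A. Now: state=A, head=-1, tape[-4..1]=011010 (head:    ^)
Step 2: in state A at pos -1, read 0 -> (A,0)->write 1,move R,goto A. Now: state=A, head=0, tape[-4..1]=011110 (head:     ^)
Step 3: in state A at pos 0, read 1 -> (A,1)->write 0,move L,goto B. Now: state=B, head=-1, tape[-4..1]=011100 (head:    ^)
Step 4: in state B at pos -1, read 1 -> (B,1)->write 1,move R,goto B. Now: state=B, head=0, tape[-4..1]=011100 (head:     ^)
Step 5: in state B at pos 0, read 0 -> (B,0)->write 1,move L,goto C. Now: state=C, head=-1, tape[-4..1]=011110 (head:    ^)
Step 6: in state C at pos -1, read 1 -> (C,1)->write 0,move L,goto B. Now: state=B, head=-2, tape[-4..1]=011010 (head:   ^)
Step 7: in state B at pos -2, read 1 -> (B,1)->write 1,move R,goto B. Now: state=B, head=-1, tape[-4..1]=011010 (head:    ^)
Step 8: in state B at pos -1, read 0 -> (B,0)->write 1,move L,goto C. Now: state=C, head=-2, tape[-4..1]=011110 (head:   ^)
Step 9: in state C at pos -2, read 1 -> (C,1)->write 0,move L,goto B. Now: state=B, head=-3, tape[-4..1]=010110 (head:  ^)
Step 10: in state B at pos -3, read 1 -> (B,1)->write 1,move R,goto B. Now: state=B, head=-2, tape[-4..1]=010110 (head:   ^)
Step 11: in state B at pos -2, read 0 -> (B,0)->write 1,move L,goto C. Now: state=C, head=-3, tape[-4..1]=011110 (head:  ^)
Step 12: in state C at pos -3, read 1 -> (C,1)->write 0,move L,goto B. Now: state=B, head=-4, tape[-5..1]=0001110 (head:  ^)
Step 13: in state B at pos -4, read 0 -> (B,0)->write 1,move L,goto C. Now: state=C, head=-5, tape[-6..1]=00101110 (head:  ^)
Head positions at steps 0..13: starting at -2, distinct positions visited = {-5, -4, -3, -2, -1, 0} -> 6 position(s)

Answer: 6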